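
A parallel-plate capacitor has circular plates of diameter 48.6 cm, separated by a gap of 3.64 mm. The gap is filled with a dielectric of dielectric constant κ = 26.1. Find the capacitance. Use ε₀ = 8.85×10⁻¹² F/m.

C ≈ 11.8 nF

A = π(48.6/2 cm)² = 0.186 m².
C = κε₀A/d = 26.1 × 8.85×10⁻¹² × 0.186 / 3.64×10⁻³ = 1.18×10⁻⁸ F.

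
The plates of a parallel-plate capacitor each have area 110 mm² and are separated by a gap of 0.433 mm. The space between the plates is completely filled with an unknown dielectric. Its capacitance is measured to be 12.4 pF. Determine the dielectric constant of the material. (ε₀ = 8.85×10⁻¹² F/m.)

A = 110 mm² = 1.10×10⁻⁴ m².
κ = Cd/(ε₀A) = 1.24×10⁻¹¹ × 4.33×10⁻⁴ / (8.85×10⁻¹² × 1.10×10⁻⁴) = 5.52.

κ ≈ 5.52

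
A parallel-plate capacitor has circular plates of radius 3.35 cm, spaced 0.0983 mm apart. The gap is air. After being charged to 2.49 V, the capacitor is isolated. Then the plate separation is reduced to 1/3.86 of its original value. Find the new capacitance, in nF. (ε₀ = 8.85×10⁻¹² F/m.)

1.23 nF

A = π(3.35 cm)² = 3.53×10⁻³ m².
Initially C₁ = ε₀A/d = 8.85×10⁻¹² × 3.53×10⁻³ / 9.83×10⁻⁵ = 3.17×10⁻¹⁰ F.
C = ε₀A/d scales as 1/d, so C₂/C₁ = d₁/d₂ = 3.86.
C₂ = 3.86 × 3.17×10⁻¹⁰ = 1.23×10⁻⁹ F.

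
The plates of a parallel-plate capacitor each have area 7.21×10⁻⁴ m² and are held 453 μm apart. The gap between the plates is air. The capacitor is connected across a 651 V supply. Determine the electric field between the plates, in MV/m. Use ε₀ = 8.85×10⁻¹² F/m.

1.44 MV/m

E = V/d = 651 / 4.53×10⁻⁴ = 1.44×10⁶ V/m.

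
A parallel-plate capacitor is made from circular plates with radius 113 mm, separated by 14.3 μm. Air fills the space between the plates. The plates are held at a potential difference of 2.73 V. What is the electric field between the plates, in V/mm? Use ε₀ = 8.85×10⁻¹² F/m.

E ≈ 191 V/mm

E = V/d = 2.73 / 1.43×10⁻⁵ = 1.91×10⁵ V/m.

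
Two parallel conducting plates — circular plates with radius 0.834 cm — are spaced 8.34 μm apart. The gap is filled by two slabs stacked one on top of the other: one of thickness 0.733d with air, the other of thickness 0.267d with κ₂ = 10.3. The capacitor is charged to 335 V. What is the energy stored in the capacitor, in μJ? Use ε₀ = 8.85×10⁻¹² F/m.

17.1 μJ

A = π(0.834 cm)² = 2.19×10⁻⁴ m².
Stacked slabs ⇒ two capacitors in series, each with the full plate area.
C₁ = κ₁ε₀A/d₁ = 1.00 × 8.85×10⁻¹² × 2.19×10⁻⁴ / 6.11×10⁻⁶ = 3.16×10⁻¹⁰ F.
C₂ = κ₂ε₀A/d₂ = 10.3 × 8.85×10⁻¹² × 2.19×10⁻⁴ / 2.23×10⁻⁶ = 8.95×10⁻⁹ F.
C = (1/C₁ + 1/C₂)⁻¹ = 3.06×10⁻¹⁰ F.
U = ½CV² = ½ × 3.06×10⁻¹⁰ × (335)² = 1.71×10⁻⁵ J.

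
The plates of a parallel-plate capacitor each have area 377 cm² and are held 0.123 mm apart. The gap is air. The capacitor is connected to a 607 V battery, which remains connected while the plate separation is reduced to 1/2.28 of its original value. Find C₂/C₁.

C = ε₀A/d scales as 1/d, so C₂/C₁ = d₁/d₂ = 2.28.

2.28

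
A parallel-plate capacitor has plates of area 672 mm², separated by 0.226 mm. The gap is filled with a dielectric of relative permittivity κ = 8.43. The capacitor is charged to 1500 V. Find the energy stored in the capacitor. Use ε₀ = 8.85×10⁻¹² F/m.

A = 672 mm² = 6.72×10⁻⁴ m².
C = κε₀A/d = 8.43 × 8.85×10⁻¹² × 6.72×10⁻⁴ / 2.26×10⁻⁴ = 2.22×10⁻¹⁰ F.
U = ½CV² = ½ × 2.22×10⁻¹⁰ × (1500)² = 2.50×10⁻⁴ J.

250 μJ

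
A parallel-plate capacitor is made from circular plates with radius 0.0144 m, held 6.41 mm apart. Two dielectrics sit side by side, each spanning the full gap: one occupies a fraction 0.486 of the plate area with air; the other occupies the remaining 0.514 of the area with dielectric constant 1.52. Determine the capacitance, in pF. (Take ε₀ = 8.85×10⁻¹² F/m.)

A = π(0.0144 m)² = 6.51×10⁻⁴ m².
Side-by-side slabs ⇒ two capacitors in parallel, each spanning the full gap.
C₁ = κ₁ε₀A₁/d = 1.00 × 8.85×10⁻¹² × 3.17×10⁻⁴ / 6.41×10⁻³ = 4.37×10⁻¹³ F.
C₂ = κ₂ε₀A₂/d = 1.52 × 8.85×10⁻¹² × 3.35×10⁻⁴ / 6.41×10⁻³ = 7.03×10⁻¹³ F.
C = C₁ + C₂ = 1.14×10⁻¹² F.

C ≈ 1.14 pF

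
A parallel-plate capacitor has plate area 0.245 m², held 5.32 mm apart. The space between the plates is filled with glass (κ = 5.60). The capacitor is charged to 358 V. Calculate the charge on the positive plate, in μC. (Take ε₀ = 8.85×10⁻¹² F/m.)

0.817 μC

C = κε₀A/d = 5.60 × 8.85×10⁻¹² × 0.245 / 5.32×10⁻³ = 2.28×10⁻⁹ F.
Q = CV = 2.28×10⁻⁹ × 358 = 8.17×10⁻⁷ C.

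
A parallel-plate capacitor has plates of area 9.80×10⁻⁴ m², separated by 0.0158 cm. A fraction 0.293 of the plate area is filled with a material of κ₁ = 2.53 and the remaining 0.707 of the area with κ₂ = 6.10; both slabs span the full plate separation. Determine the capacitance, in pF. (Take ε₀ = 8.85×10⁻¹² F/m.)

C ≈ 277 pF

Side-by-side slabs ⇒ two capacitors in parallel, each spanning the full gap.
C₁ = κ₁ε₀A₁/d = 2.53 × 8.85×10⁻¹² × 2.87×10⁻⁴ / 1.58×10⁻⁴ = 4.07×10⁻¹¹ F.
C₂ = κ₂ε₀A₂/d = 6.10 × 8.85×10⁻¹² × 6.93×10⁻⁴ / 1.58×10⁻⁴ = 2.37×10⁻¹⁰ F.
C = C₁ + C₂ = 2.77×10⁻¹⁰ F.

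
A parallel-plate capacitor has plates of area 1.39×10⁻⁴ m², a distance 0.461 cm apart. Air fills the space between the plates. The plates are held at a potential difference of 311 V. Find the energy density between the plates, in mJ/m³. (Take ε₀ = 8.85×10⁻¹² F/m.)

u ≈ 20.1 mJ/m³

E = V/d = 311 / 4.61×10⁻³ = 6.75×10⁴ V/m.
u = ½ε₀E² = ½ × 8.85×10⁻¹² × (6.75×10⁴)² = 2.01×10⁻² J/m³.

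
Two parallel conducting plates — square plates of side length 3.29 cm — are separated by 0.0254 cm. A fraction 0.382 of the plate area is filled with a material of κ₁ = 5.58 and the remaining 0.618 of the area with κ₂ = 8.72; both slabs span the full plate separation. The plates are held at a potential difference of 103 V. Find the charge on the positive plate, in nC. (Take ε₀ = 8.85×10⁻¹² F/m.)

Q ≈ 29.2 nC

A = (3.29 cm)² = 1.08×10⁻³ m².
Side-by-side slabs ⇒ two capacitors in parallel, each spanning the full gap.
C₁ = κ₁ε₀A₁/d = 5.58 × 8.85×10⁻¹² × 4.13×10⁻⁴ / 2.54×10⁻⁴ = 8.04×10⁻¹¹ F.
C₂ = κ₂ε₀A₂/d = 8.72 × 8.85×10⁻¹² × 6.69×10⁻⁴ / 2.54×10⁻⁴ = 2.03×10⁻¹⁰ F.
C = C₁ + C₂ = 2.84×10⁻¹⁰ F.
Q = CV = 2.84×10⁻¹⁰ × 103 = 2.92×10⁻⁸ C.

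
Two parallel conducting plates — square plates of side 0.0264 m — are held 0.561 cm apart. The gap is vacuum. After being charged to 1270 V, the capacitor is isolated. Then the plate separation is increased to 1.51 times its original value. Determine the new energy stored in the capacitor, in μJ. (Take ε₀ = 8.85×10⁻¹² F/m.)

A = (0.0264 m)² = 6.97×10⁻⁴ m².
Initially C₁ = ε₀A/d = 8.85×10⁻¹² × 6.97×10⁻⁴ / 5.61×10⁻³ = 1.10×10⁻¹² F.
U₁ = 8.87×10⁻⁷ J.
Isolated ⇒ Q is held fixed. C₂ = 0.662 C₁ and U = Q²/(2C), so U₂/U₁ = C₁/C₂ = 1.51.
U₂ = 1.51 × 8.87×10⁻⁷ = 1.34×10⁻⁶ J.

U ≈ 1.34 μJ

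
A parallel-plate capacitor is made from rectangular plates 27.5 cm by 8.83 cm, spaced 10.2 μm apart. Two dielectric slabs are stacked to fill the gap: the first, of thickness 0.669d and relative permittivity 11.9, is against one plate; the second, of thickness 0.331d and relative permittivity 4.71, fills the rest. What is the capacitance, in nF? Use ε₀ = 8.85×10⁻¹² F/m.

A = 27.5 × 8.83 cm² = 2.43×10⁻² m².
Stacked slabs ⇒ two capacitors in series, each with the full plate area.
C₁ = κ₁ε₀A/d₁ = 11.9 × 8.85×10⁻¹² × 2.43×10⁻² / 6.82×10⁻⁶ = 3.75×10⁻⁷ F.
C₂ = κ₂ε₀A/d₂ = 4.71 × 8.85×10⁻¹² × 2.43×10⁻² / 3.38×10⁻⁶ = 3.00×10⁻⁷ F.
C = (1/C₁ + 1/C₂)⁻¹ = 1.67×10⁻⁷ F.

C ≈ 167 nF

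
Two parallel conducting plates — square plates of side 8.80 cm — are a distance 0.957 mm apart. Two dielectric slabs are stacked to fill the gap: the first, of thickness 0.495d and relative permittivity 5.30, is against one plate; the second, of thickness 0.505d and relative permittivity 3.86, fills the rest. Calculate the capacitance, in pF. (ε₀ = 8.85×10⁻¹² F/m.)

A = (8.80 cm)² = 7.74×10⁻³ m².
Stacked slabs ⇒ two capacitors in series, each with the full plate area.
C₁ = κ₁ε₀A/d₁ = 5.30 × 8.85×10⁻¹² × 7.74×10⁻³ / 4.74×10⁻⁴ = 7.67×10⁻¹⁰ F.
C₂ = κ₂ε₀A/d₂ = 3.86 × 8.85×10⁻¹² × 7.74×10⁻³ / 4.83×10⁻⁴ = 5.47×10⁻¹⁰ F.
C = (1/C₁ + 1/C₂)⁻¹ = 3.19×10⁻¹⁰ F.

319 pF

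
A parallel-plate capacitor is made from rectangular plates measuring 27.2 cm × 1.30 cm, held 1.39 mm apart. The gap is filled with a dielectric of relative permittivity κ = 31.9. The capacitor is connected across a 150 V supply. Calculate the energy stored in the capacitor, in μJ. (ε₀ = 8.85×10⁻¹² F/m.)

8.08 μJ

A = 27.2 × 1.30 cm² = 3.54×10⁻³ m².
C = κε₀A/d = 31.9 × 8.85×10⁻¹² × 3.54×10⁻³ / 1.39×10⁻³ = 7.18×10⁻¹⁰ F.
U = ½CV² = ½ × 7.18×10⁻¹⁰ × (150)² = 8.08×10⁻⁶ J.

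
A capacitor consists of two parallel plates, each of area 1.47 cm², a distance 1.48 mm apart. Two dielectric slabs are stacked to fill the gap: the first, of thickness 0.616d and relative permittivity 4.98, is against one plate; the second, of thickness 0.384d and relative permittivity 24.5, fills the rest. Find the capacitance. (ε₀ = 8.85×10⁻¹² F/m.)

C ≈ 6.31 pF

A = 1.47 cm² = 1.47×10⁻⁴ m².
Stacked slabs ⇒ two capacitors in series, each with the full plate area.
C₁ = κ₁ε₀A/d₁ = 4.98 × 8.85×10⁻¹² × 1.47×10⁻⁴ / 9.12×10⁻⁴ = 7.11×10⁻¹² F.
C₂ = κ₂ε₀A/d₂ = 24.5 × 8.85×10⁻¹² × 1.47×10⁻⁴ / 5.68×10⁻⁴ = 5.61×10⁻¹¹ F.
C = (1/C₁ + 1/C₂)⁻¹ = 6.31×10⁻¹² F.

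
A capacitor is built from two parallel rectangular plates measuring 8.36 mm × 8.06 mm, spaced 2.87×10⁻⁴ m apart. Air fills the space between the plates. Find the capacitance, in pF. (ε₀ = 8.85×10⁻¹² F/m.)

A = 8.36 × 8.06 mm² = 6.74×10⁻⁵ m².
C = ε₀A/d = 8.85×10⁻¹² × 6.74×10⁻⁵ / 2.87×10⁻⁴ = 2.08×10⁻¹² F.

C ≈ 2.08 pF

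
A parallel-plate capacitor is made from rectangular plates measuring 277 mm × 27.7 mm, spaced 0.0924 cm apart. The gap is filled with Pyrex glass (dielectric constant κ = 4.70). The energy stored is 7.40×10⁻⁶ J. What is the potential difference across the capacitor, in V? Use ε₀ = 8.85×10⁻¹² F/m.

A = 277 × 27.7 mm² = 7.67×10⁻³ m².
C = κε₀A/d = 4.70 × 8.85×10⁻¹² × 7.67×10⁻³ / 9.24×10⁻⁴ = 3.45×10⁻¹⁰ F.
V = √(2U/C) = √(2 × 7.40×10⁻⁶ / 3.45×10⁻¹⁰) = 2.07×10² V.

V ≈ 207 V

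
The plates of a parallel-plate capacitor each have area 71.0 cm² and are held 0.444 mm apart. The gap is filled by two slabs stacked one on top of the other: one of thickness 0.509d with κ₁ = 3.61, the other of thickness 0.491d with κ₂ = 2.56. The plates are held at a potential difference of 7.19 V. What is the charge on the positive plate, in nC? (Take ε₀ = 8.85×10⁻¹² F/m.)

A = 71.0 cm² = 7.10×10⁻³ m².
Stacked slabs ⇒ two capacitors in series, each with the full plate area.
C₁ = κ₁ε₀A/d₁ = 3.61 × 8.85×10⁻¹² × 7.10×10⁻³ / 2.26×10⁻⁴ = 1.00×10⁻⁹ F.
C₂ = κ₂ε₀A/d₂ = 2.56 × 8.85×10⁻¹² × 7.10×10⁻³ / 2.18×10⁻⁴ = 7.38×10⁻¹⁰ F.
C = (1/C₁ + 1/C₂)⁻¹ = 4.25×10⁻¹⁰ F.
Q = CV = 4.25×10⁻¹⁰ × 7.19 = 3.06×10⁻⁹ C.

Q ≈ 3.06 nC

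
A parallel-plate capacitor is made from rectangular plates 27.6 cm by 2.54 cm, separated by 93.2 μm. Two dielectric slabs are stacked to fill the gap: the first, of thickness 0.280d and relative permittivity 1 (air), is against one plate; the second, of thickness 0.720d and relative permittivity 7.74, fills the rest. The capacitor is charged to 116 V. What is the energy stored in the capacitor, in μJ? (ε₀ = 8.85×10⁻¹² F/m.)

A = 27.6 × 2.54 cm² = 7.01×10⁻³ m².
Stacked slabs ⇒ two capacitors in series, each with the full plate area.
C₁ = κ₁ε₀A/d₁ = 1.00 × 8.85×10⁻¹² × 7.01×10⁻³ / 2.61×10⁻⁵ = 2.38×10⁻⁹ F.
C₂ = κ₂ε₀A/d₂ = 7.74 × 8.85×10⁻¹² × 7.01×10⁻³ / 6.71×10⁻⁵ = 7.16×10⁻⁹ F.
C = (1/C₁ + 1/C₂)⁻¹ = 1.78×10⁻⁹ F.
U = ½CV² = ½ × 1.78×10⁻⁹ × (116)² = 1.20×10⁻⁵ J.

U ≈ 12.0 μJ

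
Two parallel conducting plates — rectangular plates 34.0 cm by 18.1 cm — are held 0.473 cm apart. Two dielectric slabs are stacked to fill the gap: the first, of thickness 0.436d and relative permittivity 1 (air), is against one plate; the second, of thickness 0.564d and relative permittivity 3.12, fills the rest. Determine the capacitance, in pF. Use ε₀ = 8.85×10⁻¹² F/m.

C ≈ 187 pF

A = 34.0 × 18.1 cm² = 6.15×10⁻² m².
Stacked slabs ⇒ two capacitors in series, each with the full plate area.
C₁ = κ₁ε₀A/d₁ = 1.00 × 8.85×10⁻¹² × 6.15×10⁻² / 2.06×10⁻³ = 2.64×10⁻¹⁰ F.
C₂ = κ₂ε₀A/d₂ = 3.12 × 8.85×10⁻¹² × 6.15×10⁻² / 2.67×10⁻³ = 6.37×10⁻¹⁰ F.
C = (1/C₁ + 1/C₂)⁻¹ = 1.87×10⁻¹⁰ F.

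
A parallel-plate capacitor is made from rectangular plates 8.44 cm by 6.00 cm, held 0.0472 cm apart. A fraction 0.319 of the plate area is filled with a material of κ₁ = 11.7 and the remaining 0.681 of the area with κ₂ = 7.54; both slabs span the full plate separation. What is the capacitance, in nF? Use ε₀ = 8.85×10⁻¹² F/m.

A = 8.44 × 6.00 cm² = 5.06×10⁻³ m².
Side-by-side slabs ⇒ two capacitors in parallel, each spanning the full gap.
C₁ = κ₁ε₀A₁/d = 11.7 × 8.85×10⁻¹² × 1.62×10⁻³ / 4.72×10⁻⁴ = 3.54×10⁻¹⁰ F.
C₂ = κ₂ε₀A₂/d = 7.54 × 8.85×10⁻¹² × 3.45×10⁻³ / 4.72×10⁻⁴ = 4.88×10⁻¹⁰ F.
C = C₁ + C₂ = 8.42×10⁻¹⁰ F.

C ≈ 0.842 nF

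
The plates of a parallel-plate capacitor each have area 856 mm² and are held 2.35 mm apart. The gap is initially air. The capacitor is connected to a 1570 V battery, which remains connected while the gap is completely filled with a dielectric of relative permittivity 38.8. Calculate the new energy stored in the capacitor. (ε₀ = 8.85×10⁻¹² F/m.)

A = 856 mm² = 8.56×10⁻⁴ m².
Initially C₁ = ε₀A/d = 8.85×10⁻¹² × 8.56×10⁻⁴ / 2.35×10⁻³ = 3.22×10⁻¹² F.
U₁ = 3.97×10⁻⁶ J.
Battery connected ⇒ V is held fixed. C₂ = 38.8 C₁ and U = ½CV², so U₂/U₁ = C₂/C₁ = 38.8.
U₂ = 38.8 × 3.97×10⁻⁶ = 1.54×10⁻⁴ J.

154 μJ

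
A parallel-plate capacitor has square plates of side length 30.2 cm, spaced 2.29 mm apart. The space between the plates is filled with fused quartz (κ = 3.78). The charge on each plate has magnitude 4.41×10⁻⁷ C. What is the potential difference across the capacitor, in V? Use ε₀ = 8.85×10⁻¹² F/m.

A = (30.2 cm)² = 9.12×10⁻² m².
C = κε₀A/d = 3.78 × 8.85×10⁻¹² × 9.12×10⁻² / 2.29×10⁻³ = 1.33×10⁻⁹ F.
V = Q/C = 4.41×10⁻⁷ / 1.33×10⁻⁹ = 3.31×10² V.

331 V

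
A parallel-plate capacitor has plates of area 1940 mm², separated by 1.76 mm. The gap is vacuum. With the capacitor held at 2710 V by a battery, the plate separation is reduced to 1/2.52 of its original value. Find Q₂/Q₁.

Battery connected ⇒ V is held fixed.
C₂ = 2.52 C₁ and Q = CV, so Q₂/Q₁ = C₂/C₁ = 2.52.

Q₂/Q₁ ≈ 2.52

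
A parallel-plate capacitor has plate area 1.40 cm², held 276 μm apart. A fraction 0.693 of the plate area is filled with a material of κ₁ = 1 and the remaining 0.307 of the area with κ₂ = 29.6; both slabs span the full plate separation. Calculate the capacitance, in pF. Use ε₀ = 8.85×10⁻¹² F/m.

C ≈ 43.9 pF

A = 1.40 cm² = 1.40×10⁻⁴ m².
Side-by-side slabs ⇒ two capacitors in parallel, each spanning the full gap.
C₁ = κ₁ε₀A₁/d = 1.00 × 8.85×10⁻¹² × 9.70×10⁻⁵ / 2.76×10⁻⁴ = 3.11×10⁻¹² F.
C₂ = κ₂ε₀A₂/d = 29.6 × 8.85×10⁻¹² × 4.30×10⁻⁵ / 2.76×10⁻⁴ = 4.08×10⁻¹¹ F.
C = C₁ + C₂ = 4.39×10⁻¹¹ F.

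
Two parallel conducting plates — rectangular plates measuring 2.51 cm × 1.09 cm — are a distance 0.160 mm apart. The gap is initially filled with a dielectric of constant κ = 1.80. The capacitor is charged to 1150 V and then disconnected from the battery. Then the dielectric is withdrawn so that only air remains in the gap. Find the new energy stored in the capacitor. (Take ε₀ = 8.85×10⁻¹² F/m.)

A = 2.51 × 1.09 cm² = 2.74×10⁻⁴ m².
Initially C₁ = κε₀A/d = 1.80 × 8.85×10⁻¹² × 2.74×10⁻⁴ / 1.60×10⁻⁴ = 2.72×10⁻¹¹ F.
U₁ = 1.80×10⁻⁵ J.
Isolated ⇒ Q is held fixed. C₂ = 0.556 C₁ and U = Q²/(2C), so U₂/U₁ = C₁/C₂ = 1.80.
U₂ = 1.80 × 1.80×10⁻⁵ = 3.24×10⁻⁵ J.

32.4 μJ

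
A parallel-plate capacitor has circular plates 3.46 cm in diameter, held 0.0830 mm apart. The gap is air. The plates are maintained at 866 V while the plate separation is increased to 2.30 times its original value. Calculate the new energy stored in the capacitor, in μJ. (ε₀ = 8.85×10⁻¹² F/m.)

A = π(3.46/2 cm)² = 9.40×10⁻⁴ m².
Initially C₁ = ε₀A/d = 8.85×10⁻¹² × 9.40×10⁻⁴ / 8.30×10⁻⁵ = 1.00×10⁻¹⁰ F.
U₁ = 3.76×10⁻⁵ J.
Battery connected ⇒ V is held fixed. C₂ = 0.435 C₁ and U = ½CV², so U₂/U₁ = C₂/C₁ = 0.435.
U₂ = 0.435 × 3.76×10⁻⁵ = 1.63×10⁻⁵ J.

U ≈ 16.3 μJ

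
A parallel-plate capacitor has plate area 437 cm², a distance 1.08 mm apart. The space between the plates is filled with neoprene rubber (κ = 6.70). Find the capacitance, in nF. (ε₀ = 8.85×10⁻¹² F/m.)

C ≈ 2.40 nF

A = 437 cm² = 4.37×10⁻² m².
C = κε₀A/d = 6.70 × 8.85×10⁻¹² × 4.37×10⁻² / 1.08×10⁻³ = 2.40×10⁻⁹ F.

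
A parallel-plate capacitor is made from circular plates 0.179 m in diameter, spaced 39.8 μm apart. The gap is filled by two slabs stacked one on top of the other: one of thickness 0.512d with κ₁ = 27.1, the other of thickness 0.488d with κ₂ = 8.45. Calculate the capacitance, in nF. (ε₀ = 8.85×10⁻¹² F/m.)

A = π(0.179/2 m)² = 2.52×10⁻² m².
Stacked slabs ⇒ two capacitors in series, each with the full plate area.
C₁ = κ₁ε₀A/d₁ = 27.1 × 8.85×10⁻¹² × 2.52×10⁻² / 2.04×10⁻⁵ = 2.96×10⁻⁷ F.
C₂ = κ₂ε₀A/d₂ = 8.45 × 8.85×10⁻¹² × 2.52×10⁻² / 1.94×10⁻⁵ = 9.69×10⁻⁸ F.
C = (1/C₁ + 1/C₂)⁻¹ = 7.30×10⁻⁸ F.

C ≈ 73.0 nF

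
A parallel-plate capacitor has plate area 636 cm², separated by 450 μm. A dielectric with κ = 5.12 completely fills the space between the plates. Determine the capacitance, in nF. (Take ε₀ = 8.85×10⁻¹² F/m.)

C ≈ 6.40 nF

A = 636 cm² = 6.36×10⁻² m².
C = κε₀A/d = 5.12 × 8.85×10⁻¹² × 6.36×10⁻² / 4.50×10⁻⁴ = 6.40×10⁻⁹ F.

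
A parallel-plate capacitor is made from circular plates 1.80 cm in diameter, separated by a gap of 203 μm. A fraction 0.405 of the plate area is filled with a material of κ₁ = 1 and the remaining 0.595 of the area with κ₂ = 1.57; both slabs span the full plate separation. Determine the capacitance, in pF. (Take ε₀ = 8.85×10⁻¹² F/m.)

C ≈ 14.9 pF

A = π(1.80/2 cm)² = 2.54×10⁻⁴ m².
Side-by-side slabs ⇒ two capacitors in parallel, each spanning the full gap.
C₁ = κ₁ε₀A₁/d = 1.00 × 8.85×10⁻¹² × 1.03×10⁻⁴ / 2.03×10⁻⁴ = 4.49×10⁻¹² F.
C₂ = κ₂ε₀A₂/d = 1.57 × 8.85×10⁻¹² × 1.51×10⁻⁴ / 2.03×10⁻⁴ = 1.04×10⁻¹¹ F.
C = C₁ + C₂ = 1.49×10⁻¹¹ F.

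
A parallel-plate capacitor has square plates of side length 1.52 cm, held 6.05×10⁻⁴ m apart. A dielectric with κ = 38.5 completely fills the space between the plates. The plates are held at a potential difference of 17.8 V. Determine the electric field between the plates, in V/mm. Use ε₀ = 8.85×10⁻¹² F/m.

E ≈ 29.4 V/mm

E = V/d = 17.8 / 6.05×10⁻⁴ = 2.94×10⁴ V/m.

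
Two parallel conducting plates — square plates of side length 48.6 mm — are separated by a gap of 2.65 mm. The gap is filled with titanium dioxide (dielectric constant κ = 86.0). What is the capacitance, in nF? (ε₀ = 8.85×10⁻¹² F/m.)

A = (48.6 mm)² = 2.36×10⁻³ m².
C = κε₀A/d = 86.0 × 8.85×10⁻¹² × 2.36×10⁻³ / 2.65×10⁻³ = 6.78×10⁻¹⁰ F.

C ≈ 0.678 nF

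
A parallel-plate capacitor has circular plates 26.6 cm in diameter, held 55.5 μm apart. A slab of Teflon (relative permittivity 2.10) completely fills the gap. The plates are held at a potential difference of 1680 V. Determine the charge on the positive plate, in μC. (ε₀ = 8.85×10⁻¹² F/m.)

A = π(26.6/2 cm)² = 5.56×10⁻² m².
C = κε₀A/d = 2.10 × 8.85×10⁻¹² × 5.56×10⁻² / 5.55×10⁻⁵ = 1.86×10⁻⁸ F.
Q = CV = 1.86×10⁻⁸ × 1680 = 3.13×10⁻⁵ C.

31.3 μC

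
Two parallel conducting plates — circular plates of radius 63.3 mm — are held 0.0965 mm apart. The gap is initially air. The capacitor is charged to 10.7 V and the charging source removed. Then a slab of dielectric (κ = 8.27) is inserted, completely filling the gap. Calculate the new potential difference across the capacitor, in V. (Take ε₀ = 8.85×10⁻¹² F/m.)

1.29 V

A = π(63.3 mm)² = 1.26×10⁻² m².
Initially C₁ = ε₀A/d = 8.85×10⁻¹² × 1.26×10⁻² / 9.65×10⁻⁵ = 1.15×10⁻⁹ F.
V₁ = 10.7 V.
Isolated ⇒ Q is held fixed. C₂ = 8.27 C₁ and V = Q/C, so V₂/V₁ = C₁/C₂ = 0.121.
V₂ = 0.121 × 10.7 = 1.29 V.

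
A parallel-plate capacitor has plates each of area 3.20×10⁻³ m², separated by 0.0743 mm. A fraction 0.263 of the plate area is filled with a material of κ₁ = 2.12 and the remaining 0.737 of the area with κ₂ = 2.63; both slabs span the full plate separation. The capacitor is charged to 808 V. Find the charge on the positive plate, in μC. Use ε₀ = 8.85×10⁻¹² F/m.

Q ≈ 0.769 μC

Side-by-side slabs ⇒ two capacitors in parallel, each spanning the full gap.
C₁ = κ₁ε₀A₁/d = 2.12 × 8.85×10⁻¹² × 8.42×10⁻⁴ / 7.43×10⁻⁵ = 2.13×10⁻¹⁰ F.
C₂ = κ₂ε₀A₂/d = 2.63 × 8.85×10⁻¹² × 2.36×10⁻³ / 7.43×10⁻⁵ = 7.39×10⁻¹⁰ F.
C = C₁ + C₂ = 9.51×10⁻¹⁰ F.
Q = CV = 9.51×10⁻¹⁰ × 808 = 7.69×10⁻⁷ C.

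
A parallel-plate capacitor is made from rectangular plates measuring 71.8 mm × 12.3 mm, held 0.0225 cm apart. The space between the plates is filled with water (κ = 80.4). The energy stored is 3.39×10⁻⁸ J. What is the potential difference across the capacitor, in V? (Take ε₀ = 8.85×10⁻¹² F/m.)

4.93 V

A = 71.8 × 12.3 mm² = 8.83×10⁻⁴ m².
C = κε₀A/d = 80.4 × 8.85×10⁻¹² × 8.83×10⁻⁴ / 2.25×10⁻⁴ = 2.79×10⁻⁹ F.
V = √(2U/C) = √(2 × 3.39×10⁻⁸ / 2.79×10⁻⁹) = 4.93 V.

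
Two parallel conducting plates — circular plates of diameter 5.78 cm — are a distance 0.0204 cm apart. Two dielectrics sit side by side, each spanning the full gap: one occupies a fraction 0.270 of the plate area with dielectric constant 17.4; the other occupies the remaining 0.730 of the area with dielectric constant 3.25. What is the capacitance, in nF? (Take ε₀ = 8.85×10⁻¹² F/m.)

A = π(5.78/2 cm)² = 2.62×10⁻³ m².
Side-by-side slabs ⇒ two capacitors in parallel, each spanning the full gap.
C₁ = κ₁ε₀A₁/d = 17.4 × 8.85×10⁻¹² × 7.08×10⁻⁴ / 2.04×10⁻⁴ = 5.35×10⁻¹⁰ F.
C₂ = κ₂ε₀A₂/d = 3.25 × 8.85×10⁻¹² × 1.92×10⁻³ / 2.04×10⁻⁴ = 2.70×10⁻¹⁰ F.
C = C₁ + C₂ = 8.05×10⁻¹⁰ F.

C ≈ 0.805 nF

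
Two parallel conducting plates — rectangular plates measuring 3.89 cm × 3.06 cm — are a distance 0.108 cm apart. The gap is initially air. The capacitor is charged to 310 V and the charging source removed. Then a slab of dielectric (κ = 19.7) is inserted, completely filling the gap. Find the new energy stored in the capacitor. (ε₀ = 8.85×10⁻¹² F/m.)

U ≈ 23.8 nJ

A = 3.89 × 3.06 cm² = 1.19×10⁻³ m².
Initially C₁ = ε₀A/d = 8.85×10⁻¹² × 1.19×10⁻³ / 1.08×10⁻³ = 9.75×10⁻¹² F.
U₁ = 4.69×10⁻⁷ J.
Isolated ⇒ Q is held fixed. C₂ = 19.7 C₁ and U = Q²/(2C), so U₂/U₁ = C₁/C₂ = 0.0508.
U₂ = 0.0508 × 4.69×10⁻⁷ = 2.38×10⁻⁸ J.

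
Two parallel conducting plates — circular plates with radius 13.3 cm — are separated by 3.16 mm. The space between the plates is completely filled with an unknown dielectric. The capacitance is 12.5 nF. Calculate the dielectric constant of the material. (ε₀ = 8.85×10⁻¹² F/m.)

A = π(13.3 cm)² = 5.56×10⁻² m².
κ = Cd/(ε₀A) = 1.25×10⁻⁸ × 3.16×10⁻³ / (8.85×10⁻¹² × 5.56×10⁻²) = 80.3.

κ ≈ 80.3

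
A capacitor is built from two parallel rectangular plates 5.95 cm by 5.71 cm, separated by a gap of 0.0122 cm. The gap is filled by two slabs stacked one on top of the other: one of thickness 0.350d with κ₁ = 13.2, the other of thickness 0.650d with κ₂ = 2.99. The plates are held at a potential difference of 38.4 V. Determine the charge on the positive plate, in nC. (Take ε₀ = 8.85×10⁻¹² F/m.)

Q ≈ 38.8 nC

A = 5.95 × 5.71 cm² = 3.40×10⁻³ m².
Stacked slabs ⇒ two capacitors in series, each with the full plate area.
C₁ = κ₁ε₀A/d₁ = 13.2 × 8.85×10⁻¹² × 3.40×10⁻³ / 4.27×10⁻⁵ = 9.29×10⁻⁹ F.
C₂ = κ₂ε₀A/d₂ = 2.99 × 8.85×10⁻¹² × 3.40×10⁻³ / 7.93×10⁻⁵ = 1.13×10⁻⁹ F.
C = (1/C₁ + 1/C₂)⁻¹ = 1.01×10⁻⁹ F.
Q = CV = 1.01×10⁻⁹ × 38.4 = 3.88×10⁻⁸ C.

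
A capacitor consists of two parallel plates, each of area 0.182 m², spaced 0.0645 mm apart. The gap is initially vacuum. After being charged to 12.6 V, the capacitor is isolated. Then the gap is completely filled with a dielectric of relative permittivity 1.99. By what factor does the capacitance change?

C = κε₀A/d scales with κ, so C₂/C₁ = κ = 1.99.

1.99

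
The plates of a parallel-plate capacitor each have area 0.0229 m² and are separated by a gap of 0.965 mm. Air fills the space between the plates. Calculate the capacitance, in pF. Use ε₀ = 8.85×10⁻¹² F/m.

C = ε₀A/d = 8.85×10⁻¹² × 2.29×10⁻² / 9.65×10⁻⁴ = 2.10×10⁻¹⁰ F.

210 pF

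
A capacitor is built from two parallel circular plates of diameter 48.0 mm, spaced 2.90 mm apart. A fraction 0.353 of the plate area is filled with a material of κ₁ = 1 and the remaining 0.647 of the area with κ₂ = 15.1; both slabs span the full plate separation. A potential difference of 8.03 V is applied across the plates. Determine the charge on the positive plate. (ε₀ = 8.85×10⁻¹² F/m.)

A = π(48.0/2 mm)² = 1.81×10⁻³ m².
Side-by-side slabs ⇒ two capacitors in parallel, each spanning the full gap.
C₁ = κ₁ε₀A₁/d = 1.00 × 8.85×10⁻¹² × 6.39×10⁻⁴ / 2.90×10⁻³ = 1.95×10⁻¹² F.
C₂ = κ₂ε₀A₂/d = 15.1 × 8.85×10⁻¹² × 1.17×10⁻³ / 2.90×10⁻³ = 5.40×10⁻¹¹ F.
C = C₁ + C₂ = 5.59×10⁻¹¹ F.
Q = CV = 5.59×10⁻¹¹ × 8.03 = 4.49×10⁻¹⁰ C.

Q ≈ 449 pC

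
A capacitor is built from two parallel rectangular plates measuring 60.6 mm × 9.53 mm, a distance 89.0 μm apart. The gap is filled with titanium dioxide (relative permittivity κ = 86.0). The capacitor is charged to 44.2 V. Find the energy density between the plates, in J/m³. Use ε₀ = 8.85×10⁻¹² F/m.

E = V/d = 44.2 / 8.90×10⁻⁵ = 4.97×10⁵ V/m.
u = ½κε₀E² = ½ × 86.0 × 8.85×10⁻¹² × (4.97×10⁵)² = 93.9 J/m³.

93.9 J/m³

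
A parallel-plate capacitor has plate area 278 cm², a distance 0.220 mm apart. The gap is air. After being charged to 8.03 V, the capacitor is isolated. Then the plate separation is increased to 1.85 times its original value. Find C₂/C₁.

C = ε₀A/d scales as 1/d, so C₂/C₁ = d₁/d₂ = 1/1.85 = 0.541.

C₂/C₁ ≈ 0.541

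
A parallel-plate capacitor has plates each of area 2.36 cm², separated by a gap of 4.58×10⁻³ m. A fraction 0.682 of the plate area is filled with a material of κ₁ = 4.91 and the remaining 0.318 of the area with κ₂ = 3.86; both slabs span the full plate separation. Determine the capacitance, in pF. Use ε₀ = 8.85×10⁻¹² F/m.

A = 2.36 cm² = 2.36×10⁻⁴ m².
Side-by-side slabs ⇒ two capacitors in parallel, each spanning the full gap.
C₁ = κ₁ε₀A₁/d = 4.91 × 8.85×10⁻¹² × 1.61×10⁻⁴ / 4.58×10⁻³ = 1.53×10⁻¹² F.
C₂ = κ₂ε₀A₂/d = 3.86 × 8.85×10⁻¹² × 7.50×10⁻⁵ / 4.58×10⁻³ = 5.60×10⁻¹³ F.
C = C₁ + C₂ = 2.09×10⁻¹² F.

C ≈ 2.09 pF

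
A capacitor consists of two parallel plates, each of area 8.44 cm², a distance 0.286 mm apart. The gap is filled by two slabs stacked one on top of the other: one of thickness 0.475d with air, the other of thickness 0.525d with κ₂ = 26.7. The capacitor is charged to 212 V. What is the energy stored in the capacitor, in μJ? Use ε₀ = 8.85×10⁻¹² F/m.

U ≈ 1.19 μJ

A = 8.44 cm² = 8.44×10⁻⁴ m².
Stacked slabs ⇒ two capacitors in series, each with the full plate area.
C₁ = κ₁ε₀A/d₁ = 1.00 × 8.85×10⁻¹² × 8.44×10⁻⁴ / 1.36×10⁻⁴ = 5.50×10⁻¹¹ F.
C₂ = κ₂ε₀A/d₂ = 26.7 × 8.85×10⁻¹² × 8.44×10⁻⁴ / 1.50×10⁻⁴ = 1.33×10⁻⁹ F.
C = (1/C₁ + 1/C₂)⁻¹ = 5.28×10⁻¹¹ F.
U = ½CV² = ½ × 5.28×10⁻¹¹ × (212)² = 1.19×10⁻⁶ J.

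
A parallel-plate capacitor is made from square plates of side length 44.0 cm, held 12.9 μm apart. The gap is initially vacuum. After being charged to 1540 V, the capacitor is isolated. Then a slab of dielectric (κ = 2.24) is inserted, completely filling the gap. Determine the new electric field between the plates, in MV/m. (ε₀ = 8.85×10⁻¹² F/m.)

53.3 MV/m

A = (44.0 cm)² = 0.194 m².
Initially C₁ = ε₀A/d = 8.85×10⁻¹² × 0.194 / 1.29×10⁻⁵ = 1.33×10⁻⁷ F.
E₁ = 1.19×10⁸ V/m.
Isolated ⇒ Q is held fixed. V₂ = Q/C₂ = V₁/2.24; E = V/d, so E₂/E₁ = (V₂/V₁)(d₁/d₂) = 0.446.
E₂ = 0.446 × 1.19×10⁸ = 5.33×10⁷ V/m.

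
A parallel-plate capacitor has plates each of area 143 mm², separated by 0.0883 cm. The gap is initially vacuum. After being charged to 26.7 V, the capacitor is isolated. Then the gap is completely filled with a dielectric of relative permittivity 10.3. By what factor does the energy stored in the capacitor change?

U₂/U₁ ≈ 0.0971

Isolated ⇒ Q is held fixed.
C₂ = 10.3 C₁ and U = Q²/(2C), so U₂/U₁ = C₁/C₂ = 0.0971.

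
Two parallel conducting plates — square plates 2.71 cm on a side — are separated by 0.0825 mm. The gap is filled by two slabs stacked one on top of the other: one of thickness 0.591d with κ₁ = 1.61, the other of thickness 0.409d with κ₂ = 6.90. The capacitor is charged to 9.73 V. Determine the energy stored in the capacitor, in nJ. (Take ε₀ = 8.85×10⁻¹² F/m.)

A = (2.71 cm)² = 7.34×10⁻⁴ m².
Stacked slabs ⇒ two capacitors in series, each with the full plate area.
C₁ = κ₁ε₀A/d₁ = 1.61 × 8.85×10⁻¹² × 7.34×10⁻⁴ / 4.88×10⁻⁵ = 2.15×10⁻¹⁰ F.
C₂ = κ₂ε₀A/d₂ = 6.90 × 8.85×10⁻¹² × 7.34×10⁻⁴ / 3.37×10⁻⁵ = 1.33×10⁻⁹ F.
C = (1/C₁ + 1/C₂)⁻¹ = 1.85×10⁻¹⁰ F.
U = ½CV² = ½ × 1.85×10⁻¹⁰ × (9.73)² = 8.75×10⁻⁹ J.

U ≈ 8.75 nJ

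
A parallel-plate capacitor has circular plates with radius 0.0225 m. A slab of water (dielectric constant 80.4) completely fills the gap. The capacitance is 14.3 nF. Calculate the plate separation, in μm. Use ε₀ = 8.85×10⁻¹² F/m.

A = π(0.0225 m)² = 1.59×10⁻³ m².
d = κε₀A/C = 80.4 × 8.85×10⁻¹² × 1.59×10⁻³ / 1.43×10⁻⁸ = 7.91×10⁻⁵ m.

79.1 μm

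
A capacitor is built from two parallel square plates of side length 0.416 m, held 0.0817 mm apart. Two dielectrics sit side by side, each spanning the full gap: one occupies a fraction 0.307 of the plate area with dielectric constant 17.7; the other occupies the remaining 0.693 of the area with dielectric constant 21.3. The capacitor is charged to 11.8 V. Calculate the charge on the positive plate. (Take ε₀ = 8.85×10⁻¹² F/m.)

Q ≈ 4.47 μC

A = (0.416 m)² = 0.173 m².
Side-by-side slabs ⇒ two capacitors in parallel, each spanning the full gap.
C₁ = κ₁ε₀A₁/d = 17.7 × 8.85×10⁻¹² × 5.31×10⁻² / 8.17×10⁻⁵ = 1.02×10⁻⁷ F.
C₂ = κ₂ε₀A₂/d = 21.3 × 8.85×10⁻¹² × 0.120 / 8.17×10⁻⁵ = 2.77×10⁻⁷ F.
C = C₁ + C₂ = 3.79×10⁻⁷ F.
Q = CV = 3.79×10⁻⁷ × 11.8 = 4.47×10⁻⁶ C.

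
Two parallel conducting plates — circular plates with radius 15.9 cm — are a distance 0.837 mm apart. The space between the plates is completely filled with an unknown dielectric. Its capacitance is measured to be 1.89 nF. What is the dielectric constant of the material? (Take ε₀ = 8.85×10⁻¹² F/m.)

A = π(15.9 cm)² = 7.94×10⁻² m².
κ = Cd/(ε₀A) = 1.89×10⁻⁹ × 8.37×10⁻⁴ / (8.85×10⁻¹² × 7.94×10⁻²) = 2.25.

κ ≈ 2.25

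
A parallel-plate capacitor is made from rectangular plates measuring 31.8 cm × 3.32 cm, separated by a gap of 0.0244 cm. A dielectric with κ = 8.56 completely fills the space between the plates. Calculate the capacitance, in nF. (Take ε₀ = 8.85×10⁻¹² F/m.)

C ≈ 3.28 nF

A = 31.8 × 3.32 cm² = 1.06×10⁻² m².
C = κε₀A/d = 8.56 × 8.85×10⁻¹² × 1.06×10⁻² / 2.44×10⁻⁴ = 3.28×10⁻⁹ F.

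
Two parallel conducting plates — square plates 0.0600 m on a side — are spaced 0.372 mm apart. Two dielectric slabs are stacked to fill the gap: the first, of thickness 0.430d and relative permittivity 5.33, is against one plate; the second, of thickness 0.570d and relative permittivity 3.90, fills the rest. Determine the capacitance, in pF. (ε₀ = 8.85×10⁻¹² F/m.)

A = (0.0600 m)² = 3.60×10⁻³ m².
Stacked slabs ⇒ two capacitors in series, each with the full plate area.
C₁ = κ₁ε₀A/d₁ = 5.33 × 8.85×10⁻¹² × 3.60×10⁻³ / 1.60×10⁻⁴ = 1.06×10⁻⁹ F.
C₂ = κ₂ε₀A/d₂ = 3.90 × 8.85×10⁻¹² × 3.60×10⁻³ / 2.12×10⁻⁴ = 5.86×10⁻¹⁰ F.
C = (1/C₁ + 1/C₂)⁻¹ = 3.78×10⁻¹⁰ F.

C ≈ 378 pF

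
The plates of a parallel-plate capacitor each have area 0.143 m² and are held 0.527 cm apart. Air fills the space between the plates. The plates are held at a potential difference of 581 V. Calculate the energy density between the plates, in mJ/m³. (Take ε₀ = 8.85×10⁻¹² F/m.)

u ≈ 53.8 mJ/m³

E = V/d = 581 / 5.27×10⁻³ = 1.10×10⁵ V/m.
u = ½ε₀E² = ½ × 8.85×10⁻¹² × (1.10×10⁵)² = 5.38×10⁻² J/m³.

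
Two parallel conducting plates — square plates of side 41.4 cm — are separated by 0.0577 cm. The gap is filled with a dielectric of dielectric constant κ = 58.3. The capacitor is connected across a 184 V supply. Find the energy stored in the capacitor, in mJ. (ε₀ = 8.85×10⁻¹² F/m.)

2.59 mJ

A = (41.4 cm)² = 0.171 m².
C = κε₀A/d = 58.3 × 8.85×10⁻¹² × 0.171 / 5.77×10⁻⁴ = 1.53×10⁻⁷ F.
U = ½CV² = ½ × 1.53×10⁻⁷ × (184)² = 2.59×10⁻³ J.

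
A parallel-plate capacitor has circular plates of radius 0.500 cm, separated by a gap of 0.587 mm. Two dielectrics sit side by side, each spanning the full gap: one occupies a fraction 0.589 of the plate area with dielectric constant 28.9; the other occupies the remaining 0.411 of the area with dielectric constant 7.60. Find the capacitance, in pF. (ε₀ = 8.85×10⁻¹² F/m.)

A = π(0.500 cm)² = 7.85×10⁻⁵ m².
Side-by-side slabs ⇒ two capacitors in parallel, each spanning the full gap.
C₁ = κ₁ε₀A₁/d = 28.9 × 8.85×10⁻¹² × 4.63×10⁻⁵ / 5.87×10⁻⁴ = 2.02×10⁻¹¹ F.
C₂ = κ₂ε₀A₂/d = 7.60 × 8.85×10⁻¹² × 3.23×10⁻⁵ / 5.87×10⁻⁴ = 3.70×10⁻¹² F.
C = C₁ + C₂ = 2.39×10⁻¹¹ F.

23.9 pF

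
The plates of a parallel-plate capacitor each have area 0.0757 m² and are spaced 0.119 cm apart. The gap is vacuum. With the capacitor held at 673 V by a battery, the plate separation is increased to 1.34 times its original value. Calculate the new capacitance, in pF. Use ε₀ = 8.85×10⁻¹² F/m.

Initially C₁ = ε₀A/d = 8.85×10⁻¹² × 7.57×10⁻² / 1.19×10⁻³ = 5.63×10⁻¹⁰ F.
C = ε₀A/d scales as 1/d, so C₂/C₁ = d₁/d₂ = 1/1.34 = 0.746.
C₂ = 0.746 × 5.63×10⁻¹⁰ = 4.20×10⁻¹⁰ F.

420 pF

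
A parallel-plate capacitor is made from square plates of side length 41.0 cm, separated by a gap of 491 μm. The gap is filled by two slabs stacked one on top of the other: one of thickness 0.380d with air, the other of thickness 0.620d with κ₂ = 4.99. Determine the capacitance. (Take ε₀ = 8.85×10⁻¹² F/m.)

6.01 nF

A = (41.0 cm)² = 0.168 m².
Stacked slabs ⇒ two capacitors in series, each with the full plate area.
C₁ = κ₁ε₀A/d₁ = 1.00 × 8.85×10⁻¹² × 0.168 / 1.87×10⁻⁴ = 7.97×10⁻⁹ F.
C₂ = κ₂ε₀A/d₂ = 4.99 × 8.85×10⁻¹² × 0.168 / 3.04×10⁻⁴ = 2.44×10⁻⁸ F.
C = (1/C₁ + 1/C₂)⁻¹ = 6.01×10⁻⁹ F.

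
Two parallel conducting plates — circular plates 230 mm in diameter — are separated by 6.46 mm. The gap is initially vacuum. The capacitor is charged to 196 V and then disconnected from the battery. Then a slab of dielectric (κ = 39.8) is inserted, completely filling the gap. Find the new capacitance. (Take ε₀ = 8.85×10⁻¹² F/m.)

2.27 nF

A = π(230/2 mm)² = 4.15×10⁻² m².
Initially C₁ = ε₀A/d = 8.85×10⁻¹² × 4.15×10⁻² / 6.46×10⁻³ = 5.69×10⁻¹¹ F.
C = κε₀A/d scales with κ, so C₂/C₁ = κ = 39.8.
C₂ = 39.8 × 5.69×10⁻¹¹ = 2.27×10⁻⁹ F.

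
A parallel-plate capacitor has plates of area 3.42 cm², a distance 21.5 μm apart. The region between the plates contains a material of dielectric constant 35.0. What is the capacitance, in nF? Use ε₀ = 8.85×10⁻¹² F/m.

4.93 nF

A = 3.42 cm² = 3.42×10⁻⁴ m².
C = κε₀A/d = 35.0 × 8.85×10⁻¹² × 3.42×10⁻⁴ / 2.15×10⁻⁵ = 4.93×10⁻⁹ F.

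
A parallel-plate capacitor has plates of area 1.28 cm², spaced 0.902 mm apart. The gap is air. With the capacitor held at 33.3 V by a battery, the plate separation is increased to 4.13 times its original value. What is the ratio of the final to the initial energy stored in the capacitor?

Battery connected ⇒ V is held fixed.
C₂ = 0.242 C₁ and U = ½CV², so U₂/U₁ = C₂/C₁ = 0.242.

0.242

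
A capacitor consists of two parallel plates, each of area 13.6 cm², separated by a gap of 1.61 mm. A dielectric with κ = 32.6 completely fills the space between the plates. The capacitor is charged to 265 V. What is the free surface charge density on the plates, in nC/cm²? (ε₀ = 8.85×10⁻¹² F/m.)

A = 13.6 cm² = 1.36×10⁻³ m².
C = κε₀A/d = 32.6 × 8.85×10⁻¹² × 1.36×10⁻³ / 1.61×10⁻³ = 2.44×10⁻¹⁰ F.
σ = Q/A = CV/A = 2.44×10⁻¹⁰ × 265 / 1.36×10⁻³ = 4.75×10⁻⁵ C/m².

4.75 nC/cm²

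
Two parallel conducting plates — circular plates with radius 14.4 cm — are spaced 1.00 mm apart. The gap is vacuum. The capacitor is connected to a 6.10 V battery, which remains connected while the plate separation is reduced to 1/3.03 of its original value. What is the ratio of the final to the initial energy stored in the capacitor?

Battery connected ⇒ V is held fixed.
C₂ = 3.03 C₁ and U = ½CV², so U₂/U₁ = C₂/C₁ = 3.03.

3.03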